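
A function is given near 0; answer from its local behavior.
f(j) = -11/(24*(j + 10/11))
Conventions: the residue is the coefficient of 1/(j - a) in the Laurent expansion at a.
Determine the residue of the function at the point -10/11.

At the order-1 pole -10/11 set g(j) = (j - (-10/11))*f(j) = -11/24.
Simple pole: residue = g(a) at a = -10/11, which is -11/24.

The residue is -11/24.


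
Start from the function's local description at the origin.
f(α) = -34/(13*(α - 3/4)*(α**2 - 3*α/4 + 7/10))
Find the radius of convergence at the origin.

Denominator factor (α**2 - 3*α/4 + 7/10): discriminant -179/80, complex-conjugate roots (3/8) + ((1/40)*sqrt(895))*i and (3/8) - ((1/40)*sqrt(895))*i; poles of order 1, moduli (1/10)*sqrt(70) and (1/10)*sqrt(70).
Denominator factor (α - 3/4): pole of order 1 at 3/4, modulus 3/4.
The radius of convergence is the smallest modulus among the singular points: 3/4.

The radius of convergence is 3/4.


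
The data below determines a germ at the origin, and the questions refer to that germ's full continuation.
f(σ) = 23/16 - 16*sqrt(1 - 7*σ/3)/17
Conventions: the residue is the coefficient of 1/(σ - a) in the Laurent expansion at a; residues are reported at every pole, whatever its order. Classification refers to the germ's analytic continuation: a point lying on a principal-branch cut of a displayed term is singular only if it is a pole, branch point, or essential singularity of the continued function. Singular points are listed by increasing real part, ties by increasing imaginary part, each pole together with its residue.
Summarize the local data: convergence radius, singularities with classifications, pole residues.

Branch term (-16/17)*sqrt(1 - σ/(3/7)): its argument vanishes at σ = 3/7, a square-root branch point, modulus 3/7.
The radius of convergence is the smallest modulus among the singular points: 3/7.

Radius of convergence at 0: 3/7.
At 3/7: an algebraic (square-root) branch point.


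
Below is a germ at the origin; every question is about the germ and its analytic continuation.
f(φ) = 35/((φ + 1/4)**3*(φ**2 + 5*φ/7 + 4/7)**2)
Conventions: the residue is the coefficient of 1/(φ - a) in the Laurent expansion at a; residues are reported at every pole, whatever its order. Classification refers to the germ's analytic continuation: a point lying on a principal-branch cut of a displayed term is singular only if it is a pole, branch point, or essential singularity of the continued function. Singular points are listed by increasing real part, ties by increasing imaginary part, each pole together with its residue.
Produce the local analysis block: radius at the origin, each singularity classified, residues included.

Denominator factor (φ**2 + 5*φ/7 + 4/7)^2: discriminant -87/49, complex-conjugate roots (-5/14) + ((1/14)*sqrt(87))*i and (-5/14) - ((1/14)*sqrt(87))*i; poles of order 2, moduli (2/7)*sqrt(7) and (2/7)*sqrt(7).
Denominator factor (φ + 1/4)^3: pole of order 3 at -1/4, modulus 1/4.
The radius of convergence is the smallest modulus among the singular points: 1/4.
The factor φ**2 + 5*φ/7 + 4/7 splits as (φ - a)(φ - a') with a = (-5/14) - ((1/14)*sqrt(87))*i, a' = (-5/14) + ((1/14)*sqrt(87))*i. At the order-2 pole a set g(φ) = (φ - a)^2*f(φ) = [35/(φ + 1/4)**3] / (φ - a')^2.
Order-2 pole: residue = g'(a); g'((-5/14) - ((1/14)*sqrt(87))*i) = (709488640/2255067) + ((4838001280/210723483)*sqrt(87))*i, so the residue is (709488640/2255067) + ((4838001280/210723483)*sqrt(87))*i.
The factor φ**2 + 5*φ/7 + 4/7 splits as (φ - a)(φ - a') with a = (-5/14) + ((1/14)*sqrt(87))*i, a' = (-5/14) - ((1/14)*sqrt(87))*i. At the order-2 pole a set g(φ) = (φ - a)^2*f(φ) = [35/(φ + 1/4)**3] / (φ - a')^2.
Order-2 pole: residue = g'(a); g'((-5/14) + ((1/14)*sqrt(87))*i) = (709488640/2255067) - ((4838001280/210723483)*sqrt(87))*i, so the residue is (709488640/2255067) - ((4838001280/210723483)*sqrt(87))*i.
At the order-3 pole -1/4 set g(φ) = (φ - (-1/4))^3*f(φ) = 35/(φ**2 + 5*φ/7 + 4/7)**2.
Order-3 pole: residue = g''(a)/2; g''(-1/4) = -2837954560/2255067, so the residue is -1418977280/2255067.
List the singular points by increasing real part (a conjugate pair: the negative imaginary part first).

Radius of convergence at 0: 1/4.
At (-5/14) - ((1/14)*sqrt(87))*i: a pole of order 2; residue (709488640/2255067) + ((4838001280/210723483)*sqrt(87))*i.
At (-5/14) + ((1/14)*sqrt(87))*i: a pole of order 2; residue (709488640/2255067) - ((4838001280/210723483)*sqrt(87))*i.
At -1/4: a pole of order 3; residue -1418977280/2255067.


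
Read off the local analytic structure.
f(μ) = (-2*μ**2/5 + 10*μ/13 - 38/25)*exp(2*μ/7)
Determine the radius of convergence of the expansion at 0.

The radius of convergence is infinite.

The factor exp(2*μ/7) is entire and contributes no finite singular point.
The polynomial part has no poles.
No finite singular points: the Taylor series at 0 converges everywhere.


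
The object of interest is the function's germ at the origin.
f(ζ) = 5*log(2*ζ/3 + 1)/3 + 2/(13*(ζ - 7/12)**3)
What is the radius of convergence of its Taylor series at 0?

The radius of convergence is 7/12.

Denominator factor (ζ - 7/12)^3: pole of order 3 at 7/12, modulus 7/12.
Branch term (5/3)*log(1 - ζ/(-3/2)): its argument vanishes at ζ = -3/2, a logarithmic branch point, modulus 3/2.
The radius of convergence is the smallest modulus among the singular points: 7/12.


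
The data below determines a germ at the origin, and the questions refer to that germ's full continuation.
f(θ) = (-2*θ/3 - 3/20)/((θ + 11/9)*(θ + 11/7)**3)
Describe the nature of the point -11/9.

The denominator factor θ + 11/9 vanishes at -11/9 and appears to the power 1; the numerator there equals 359/540, nonzero, and no other factor vanishes.
Hence a pole whose order is the multiplicity, 1.

The point is a pole of order 1.


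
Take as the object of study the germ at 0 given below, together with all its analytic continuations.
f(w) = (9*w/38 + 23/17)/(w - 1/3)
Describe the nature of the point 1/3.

The point is a pole of order 1.

The denominator factor w - 1/3 vanishes at 1/3 and appears to the power 1; the numerator there equals 925/646, nonzero, and no other factor vanishes.
Hence a pole whose order is the multiplicity, 1.


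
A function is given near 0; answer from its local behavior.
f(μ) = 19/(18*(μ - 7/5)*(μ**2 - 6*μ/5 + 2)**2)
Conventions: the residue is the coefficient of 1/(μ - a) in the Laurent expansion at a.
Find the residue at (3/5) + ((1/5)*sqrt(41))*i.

The factor μ**2 - 6*μ/5 + 2 splits as (μ - a)(μ - a') with a = (3/5) + ((1/5)*sqrt(41))*i, a' = (3/5) - ((1/5)*sqrt(41))*i. At the order-2 pole a set g(μ) = (μ - a)^2*f(μ) = [19/(18*(μ - 7/5))] / (μ - a')^2.
Order-2 pole: residue = g'(a); g'((3/5) + ((1/5)*sqrt(41))*i) = (-625/6156) + ((86875/5174118)*sqrt(41))*i, so the residue is (-625/6156) + ((86875/5174118)*sqrt(41))*i.

The residue is (-625/6156) + ((86875/5174118)*sqrt(41))*i.


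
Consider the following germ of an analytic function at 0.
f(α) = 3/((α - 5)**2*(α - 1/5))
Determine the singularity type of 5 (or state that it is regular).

The point is a pole of order 2.

The denominator factor α - 5 vanishes at 5 and appears to the power 2; the numerator there equals 3, nonzero, and no other factor vanishes.
Hence a pole whose order is the multiplicity, 2.


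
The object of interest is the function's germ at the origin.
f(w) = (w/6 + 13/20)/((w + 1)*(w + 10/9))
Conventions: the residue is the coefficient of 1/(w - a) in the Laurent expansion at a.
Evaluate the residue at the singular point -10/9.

At the order-1 pole -10/9 set g(w) = (w - (-10/9))*f(w) = (w/6 + 13/20)/(w + 1).
Simple pole: residue = g(a) at a = -10/9, which is -251/60.

The residue is -251/60.


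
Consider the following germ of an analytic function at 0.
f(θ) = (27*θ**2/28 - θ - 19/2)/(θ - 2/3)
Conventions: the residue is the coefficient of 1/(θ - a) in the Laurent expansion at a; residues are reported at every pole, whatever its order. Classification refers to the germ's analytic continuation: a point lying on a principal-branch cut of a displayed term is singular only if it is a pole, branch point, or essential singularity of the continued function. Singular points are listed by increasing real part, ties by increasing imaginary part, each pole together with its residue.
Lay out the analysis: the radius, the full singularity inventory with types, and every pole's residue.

Radius of convergence at 0: 2/3.
At 2/3: a pole of order 1; residue -409/42.

Denominator factor (θ - 2/3): pole of order 1 at 2/3, modulus 2/3.
The radius of convergence is the smallest modulus among the singular points: 2/3.
At the order-1 pole 2/3 set g(θ) = (θ - (2/3))*f(θ) = 27*θ**2/28 - θ - 19/2.
Simple pole: residue = g(a) at a = 2/3, which is -409/42.


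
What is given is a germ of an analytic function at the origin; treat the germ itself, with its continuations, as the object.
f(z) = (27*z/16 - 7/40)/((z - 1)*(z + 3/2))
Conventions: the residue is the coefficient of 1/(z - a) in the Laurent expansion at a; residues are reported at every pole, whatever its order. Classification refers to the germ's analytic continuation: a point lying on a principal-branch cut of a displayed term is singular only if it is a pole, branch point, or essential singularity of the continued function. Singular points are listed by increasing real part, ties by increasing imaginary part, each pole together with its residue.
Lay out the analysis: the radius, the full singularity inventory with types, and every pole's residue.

Radius of convergence at 0: 1.
At -3/2: a pole of order 1; residue 433/400.
At 1: a pole of order 1; residue 121/200.

Denominator factor (z - 1): pole of order 1 at 1, modulus 1.
Denominator factor (z + 3/2): pole of order 1 at -3/2, modulus 3/2.
The radius of convergence is the smallest modulus among the singular points: 1.
At the order-1 pole -3/2 set g(z) = (z - (-3/2))*f(z) = (27*z/16 - 7/40)/(z - 1).
Simple pole: residue = g(a) at a = -3/2, which is 433/400.
At the order-1 pole 1 set g(z) = (z - (1))*f(z) = (27*z/16 - 7/40)/(z + 3/2).
Simple pole: residue = g(a) at a = 1, which is 121/200.
List the singular points by increasing real part (a conjugate pair: the negative imaginary part first).


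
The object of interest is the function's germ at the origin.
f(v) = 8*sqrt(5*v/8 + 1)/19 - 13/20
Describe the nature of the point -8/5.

The point is an algebraic (square-root) branch point.

The term (8/19)*sqrt(1 - v/(-8/5)) has argument 1 - -8/5/(-8/5) = 0 at -8/5: a square-root (algebraic, two-sheeted) branch point; the remaining terms are analytic or single-valued there.


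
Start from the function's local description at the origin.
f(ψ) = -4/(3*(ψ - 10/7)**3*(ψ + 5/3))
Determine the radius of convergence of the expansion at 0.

Denominator factor (ψ - 10/7)^3: pole of order 3 at 10/7, modulus 10/7.
Denominator factor (ψ + 5/3): pole of order 1 at -5/3, modulus 5/3.
The radius of convergence is the smallest modulus among the singular points: 10/7.

The radius of convergence is 10/7.


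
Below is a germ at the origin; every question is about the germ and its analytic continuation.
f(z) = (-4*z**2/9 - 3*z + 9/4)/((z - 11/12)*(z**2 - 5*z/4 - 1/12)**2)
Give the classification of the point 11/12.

The point is a pole of order 1.

The denominator factor z - 11/12 vanishes at 11/12 and appears to the power 1; the numerator there equals -283/324, nonzero, and no other factor vanishes.
Hence a pole whose order is the multiplicity, 1.


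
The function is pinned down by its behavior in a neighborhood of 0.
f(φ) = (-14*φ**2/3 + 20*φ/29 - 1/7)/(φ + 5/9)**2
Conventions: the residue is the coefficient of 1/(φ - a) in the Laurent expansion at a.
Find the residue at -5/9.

The residue is 4600/783.

At the order-2 pole -5/9 set g(φ) = (φ - (-5/9))^2*f(φ) = -14*φ**2/3 + 20*φ/29 - 1/7.
Order-2 pole: residue = g'(a); g'(-5/9) = 4600/783, so the residue is 4600/783.


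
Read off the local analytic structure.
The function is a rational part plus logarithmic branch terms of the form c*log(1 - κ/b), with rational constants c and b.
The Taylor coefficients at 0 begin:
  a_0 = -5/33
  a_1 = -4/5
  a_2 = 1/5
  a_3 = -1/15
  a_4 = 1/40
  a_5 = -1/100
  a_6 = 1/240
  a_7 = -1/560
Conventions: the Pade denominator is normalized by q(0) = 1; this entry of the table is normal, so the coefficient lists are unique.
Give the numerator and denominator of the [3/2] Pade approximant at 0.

Taylor coefficients needed (read off): a_0 = -5/33, a_1 = -4/5, a_2 = 1/5, a_3 = -1/15, a_4 = 1/40, a_5 = -1/100.
Write the denominator as Q(κ) = 1 + q1*κ + q2*κ^2. Requiring Q*f - P = O(κ^6) with deg P <= 3 kills the coefficients of κ^4..κ^5 in Q*f:
  κ^4: a_4 + q1*a_3 + q2*a_2 = 0, i.e. 1/40 + (-1/15)*q1 + (1/5)*q2 = 0.
  κ^5: a_5 + q1*a_4 + q2*a_3 = 0, i.e. -1/100 + (1/40)*q1 + (-1/15)*q2 = 0.
Solving this linear system: q1 = 3/5, q2 = 3/40.
The numerator is Q*f truncated at degree 3: P0 = a_0 = -5/33; P1 = a_1 + q1*a_0 = -49/55; P2 = a_2 + q1*a_1 + q2*a_0 = -641/2200; P3 = a_3 + q1*a_2 + q2*a_1 = -1/150.

The Pade approximant has numerator coefficients [-5/33, -49/55, -641/2200, -1/150]; denominator coefficients [1, 3/5, 3/40].


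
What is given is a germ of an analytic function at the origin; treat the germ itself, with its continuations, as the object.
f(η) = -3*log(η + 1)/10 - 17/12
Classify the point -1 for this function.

The term (-3/10)*log(1 - η/(-1)) has argument 1 - -1/(-1) = 0 at -1: a logarithmic (infinitely-sheeted) branch point; the remaining terms are analytic or single-valued there.

The point is a logarithmic branch point.


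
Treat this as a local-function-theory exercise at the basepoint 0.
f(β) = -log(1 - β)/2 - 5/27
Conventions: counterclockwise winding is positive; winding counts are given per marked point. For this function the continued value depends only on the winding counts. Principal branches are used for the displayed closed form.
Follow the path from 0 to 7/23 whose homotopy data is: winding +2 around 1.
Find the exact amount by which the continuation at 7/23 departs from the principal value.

Continued minus principal equals -(2)*pi*i.

The rational part is single-valued and drops out of the difference; each branch term changes only by its own monodromy.
(-1/2)*log(1 - β/(1)): each positive loop around 1 adds 2*pi*i to the log, so winding +2 contributes (-1/2)*(2)*2*pi*i = -(2)*pi*i.
Summing the contributions at β = 7/23 gives -(2)*pi*i.


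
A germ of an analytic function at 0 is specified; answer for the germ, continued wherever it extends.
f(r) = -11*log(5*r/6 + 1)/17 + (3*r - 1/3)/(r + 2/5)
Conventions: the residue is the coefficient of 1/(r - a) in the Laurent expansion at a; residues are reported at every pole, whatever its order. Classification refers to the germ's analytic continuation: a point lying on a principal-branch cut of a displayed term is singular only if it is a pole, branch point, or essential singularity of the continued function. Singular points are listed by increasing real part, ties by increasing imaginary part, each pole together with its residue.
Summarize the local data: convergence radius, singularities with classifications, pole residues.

Denominator factor (r + 2/5): pole of order 1 at -2/5, modulus 2/5.
Branch term (-11/17)*log(1 - r/(-6/5)): its argument vanishes at r = -6/5, a logarithmic branch point, modulus 6/5.
The radius of convergence is the smallest modulus among the singular points: 2/5.
The branch term is analytic at -2/5 and contributes nothing to the residue; only the rational part matters.
At the order-1 pole -2/5 set g(r) = (r - (-2/5))*(rational part) = 3*r - 1/3.
Simple pole: residue = g(a) at a = -2/5, which is -23/15.
List the singular points by increasing real part (a conjugate pair: the negative imaginary part first).

Radius of convergence at 0: 2/5.
At -6/5: a logarithmic branch point.
At -2/5: a pole of order 1; residue -23/15.


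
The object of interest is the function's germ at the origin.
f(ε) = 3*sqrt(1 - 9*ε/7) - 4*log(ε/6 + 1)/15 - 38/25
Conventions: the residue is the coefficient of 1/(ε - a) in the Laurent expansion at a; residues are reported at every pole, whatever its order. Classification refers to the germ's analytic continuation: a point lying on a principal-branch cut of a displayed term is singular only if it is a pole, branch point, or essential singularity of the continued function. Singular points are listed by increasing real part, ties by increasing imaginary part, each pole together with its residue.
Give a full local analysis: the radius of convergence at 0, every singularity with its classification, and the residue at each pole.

Branch term (3)*sqrt(1 - ε/(7/9)): its argument vanishes at ε = 7/9, a square-root branch point, modulus 7/9.
Branch term (-4/15)*log(1 - ε/(-6)): its argument vanishes at ε = -6, a logarithmic branch point, modulus 6.
The radius of convergence is the smallest modulus among the singular points: 7/9.
List the singular points by increasing real part (a conjugate pair: the negative imaginary part first).

Radius of convergence at 0: 7/9.
At -6: a logarithmic branch point.
At 7/9: an algebraic (square-root) branch point.


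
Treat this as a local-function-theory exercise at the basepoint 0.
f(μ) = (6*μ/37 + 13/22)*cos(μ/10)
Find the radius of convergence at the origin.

The factor cos(μ/10) is entire and contributes no finite singular point.
The polynomial part has no poles.
No finite singular points: the Taylor series at 0 converges everywhere.

The radius of convergence is infinite.


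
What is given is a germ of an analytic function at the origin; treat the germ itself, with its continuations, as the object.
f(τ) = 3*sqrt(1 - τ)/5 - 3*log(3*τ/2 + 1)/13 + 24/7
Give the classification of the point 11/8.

There is no denominator, hence no pole anywhere.
Branch term log(1 - τ/(-2/3)): argument at 11/8 is 49/16, nonzero, so 11/8 is not its branch point (a point on a principal cut is still regular for the continued germ).
Branch term sqrt(1 - τ/(1)): argument at 11/8 is -3/8, nonzero, so 11/8 is not its branch point (a point on a principal cut is still regular for the continued germ).
So the germ continues analytically to 11/8.

The point is a regular point.


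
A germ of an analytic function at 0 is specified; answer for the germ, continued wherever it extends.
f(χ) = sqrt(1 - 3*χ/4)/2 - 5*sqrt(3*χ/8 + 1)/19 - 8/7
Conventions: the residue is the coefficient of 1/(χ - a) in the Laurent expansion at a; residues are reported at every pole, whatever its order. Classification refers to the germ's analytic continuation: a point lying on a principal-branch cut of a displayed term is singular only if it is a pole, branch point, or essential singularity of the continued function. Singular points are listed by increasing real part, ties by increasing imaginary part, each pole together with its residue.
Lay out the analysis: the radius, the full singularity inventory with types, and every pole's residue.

Radius of convergence at 0: 4/3.
At -8/3: an algebraic (square-root) branch point.
At 4/3: an algebraic (square-root) branch point.

Branch term (1/2)*sqrt(1 - χ/(4/3)): its argument vanishes at χ = 4/3, a square-root branch point, modulus 4/3.
Branch term (-5/19)*sqrt(1 - χ/(-8/3)): its argument vanishes at χ = -8/3, a square-root branch point, modulus 8/3.
The radius of convergence is the smallest modulus among the singular points: 4/3.
List the singular points by increasing real part (a conjugate pair: the negative imaginary part first).


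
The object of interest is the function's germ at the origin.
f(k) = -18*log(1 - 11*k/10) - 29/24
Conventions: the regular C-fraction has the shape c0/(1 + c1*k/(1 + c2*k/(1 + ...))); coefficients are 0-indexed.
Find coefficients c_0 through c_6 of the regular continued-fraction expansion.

Taylor coefficients (expand at 0): a_0 = -29/24, a_1 = 99/5, a_2 = 1089/100, a_3 = 3993/500, a_4 = 131769/20000, a_5 = 1449459/250000, a_6 = 5314683/1000000.
c0 = a_0 = -29/24. Peel one level at a time: if S = 1 + c*k/S' with S'(0) = 1, then c is the k-coefficient of S and S' = c*k/(S - 1).
S_1 = c0/f = 1 + (2376/145)*k + (5834862/21025)*k^2 + ...; c1 = 2376/145.
S_2 = c1*k/(S_1 - 1) = 1 + (-9823/580)*k + (-121/1200)*k^2 + ...; c2 = -9823/580.
S_3 = c2*k/(S_2 - 1) = 1 + (-319/53580)*k + (-185977/57416328)*k^2 + ...; c3 = -319/53580.
S_4 = c3*k/(S_3 - 1) = 1 + (-2915/5358)*k + (-121/1500)*k^2 + ...; c4 = -2915/5358.
S_5 = c4*k/(S_4 - 1) = 1 + (-9823/66250)*k + (-522868467/8778125000)*k^2 + ...; c5 = -9823/66250.
S_6 = c5*k/(S_5 - 1) = 1 + (-53229/132500)*k + ...; c6 = -53229/132500.

The regular C-fraction coefficients are [-29/24, 2376/145, -9823/580, -319/53580, -2915/5358, -9823/66250, -53229/132500].


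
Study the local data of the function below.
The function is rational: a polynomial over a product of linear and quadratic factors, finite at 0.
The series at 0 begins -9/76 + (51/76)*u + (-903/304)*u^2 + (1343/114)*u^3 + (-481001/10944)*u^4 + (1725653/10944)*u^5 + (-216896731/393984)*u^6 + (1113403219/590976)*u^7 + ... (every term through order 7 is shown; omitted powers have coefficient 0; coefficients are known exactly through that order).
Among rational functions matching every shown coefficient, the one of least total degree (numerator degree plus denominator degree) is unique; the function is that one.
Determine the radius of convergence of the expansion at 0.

No rational of total degree below 4 reproduces all 8 coefficients; solving the [0/4] Pade equations on them gives f(u) = -9/(19*(u - 6)**2*(u + 1/3)**2), whose expansion matches every shown term.
Denominator factor (u - 6)^2: pole of order 2 at 6, modulus 6.
Denominator factor (u + 1/3)^2: pole of order 2 at -1/3, modulus 1/3.
The radius of convergence is the smallest modulus among the singular points: 1/3.

The radius of convergence is 1/3.


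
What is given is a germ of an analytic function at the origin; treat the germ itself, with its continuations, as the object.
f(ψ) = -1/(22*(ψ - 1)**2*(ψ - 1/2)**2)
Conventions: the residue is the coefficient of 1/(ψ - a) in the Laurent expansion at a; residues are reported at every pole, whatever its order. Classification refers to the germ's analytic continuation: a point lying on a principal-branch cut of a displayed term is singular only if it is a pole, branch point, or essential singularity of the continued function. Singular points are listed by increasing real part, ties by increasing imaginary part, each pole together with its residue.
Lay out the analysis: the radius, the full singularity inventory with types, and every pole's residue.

Denominator factor (ψ - 1)^2: pole of order 2 at 1, modulus 1.
Denominator factor (ψ - 1/2)^2: pole of order 2 at 1/2, modulus 1/2.
The radius of convergence is the smallest modulus among the singular points: 1/2.
At the order-2 pole 1/2 set g(ψ) = (ψ - (1/2))^2*f(ψ) = -1/(22*(ψ - 1)**2).
Order-2 pole: residue = g'(a); g'(1/2) = -8/11, so the residue is -8/11.
At the order-2 pole 1 set g(ψ) = (ψ - (1))^2*f(ψ) = -1/(22*(ψ - 1/2)**2).
Order-2 pole: residue = g'(a); g'(1) = 8/11, so the residue is 8/11.
List the singular points by increasing real part (a conjugate pair: the negative imaginary part first).

Radius of convergence at 0: 1/2.
At 1/2: a pole of order 2; residue -8/11.
At 1: a pole of order 2; residue 8/11.


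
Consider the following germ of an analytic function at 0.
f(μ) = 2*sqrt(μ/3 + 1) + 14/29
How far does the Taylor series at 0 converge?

The radius of convergence is 3.

Branch term (2)*sqrt(1 - μ/(-3)): its argument vanishes at μ = -3, a square-root branch point, modulus 3.
The radius of convergence is the smallest modulus among the singular points: 3.


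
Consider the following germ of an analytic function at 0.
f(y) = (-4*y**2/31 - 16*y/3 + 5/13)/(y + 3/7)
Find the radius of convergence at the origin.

Denominator factor (y + 3/7): pole of order 1 at -3/7, modulus 3/7.
The radius of convergence is the smallest modulus among the singular points: 3/7.

The radius of convergence is 3/7.


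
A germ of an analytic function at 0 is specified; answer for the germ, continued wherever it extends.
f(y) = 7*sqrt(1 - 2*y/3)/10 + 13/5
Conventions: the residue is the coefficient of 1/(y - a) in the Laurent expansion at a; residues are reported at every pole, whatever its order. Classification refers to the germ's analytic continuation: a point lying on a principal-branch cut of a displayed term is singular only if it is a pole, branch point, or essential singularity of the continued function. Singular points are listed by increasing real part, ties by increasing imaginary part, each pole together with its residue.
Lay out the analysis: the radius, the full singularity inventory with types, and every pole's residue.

Branch term (7/10)*sqrt(1 - y/(3/2)): its argument vanishes at y = 3/2, a square-root branch point, modulus 3/2.
The radius of convergence is the smallest modulus among the singular points: 3/2.

Radius of convergence at 0: 3/2.
At 3/2: an algebraic (square-root) branch point.


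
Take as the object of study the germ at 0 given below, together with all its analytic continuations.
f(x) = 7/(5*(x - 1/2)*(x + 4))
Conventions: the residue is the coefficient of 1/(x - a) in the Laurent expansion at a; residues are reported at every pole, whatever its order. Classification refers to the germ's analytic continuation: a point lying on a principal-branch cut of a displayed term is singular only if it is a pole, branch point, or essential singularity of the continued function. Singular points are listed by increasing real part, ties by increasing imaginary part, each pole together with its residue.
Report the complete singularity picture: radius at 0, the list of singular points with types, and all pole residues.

Radius of convergence at 0: 1/2.
At -4: a pole of order 1; residue -14/45.
At 1/2: a pole of order 1; residue 14/45.

Denominator factor (x + 4): pole of order 1 at -4, modulus 4.
Denominator factor (x - 1/2): pole of order 1 at 1/2, modulus 1/2.
The radius of convergence is the smallest modulus among the singular points: 1/2.
At the order-1 pole -4 set g(x) = (x - (-4))*f(x) = 7/(5*(x - 1/2)).
Simple pole: residue = g(a) at a = -4, which is -14/45.
At the order-1 pole 1/2 set g(x) = (x - (1/2))*f(x) = 7/(5*(x + 4)).
Simple pole: residue = g(a) at a = 1/2, which is 14/45.
List the singular points by increasing real part (a conjugate pair: the negative imaginary part first).


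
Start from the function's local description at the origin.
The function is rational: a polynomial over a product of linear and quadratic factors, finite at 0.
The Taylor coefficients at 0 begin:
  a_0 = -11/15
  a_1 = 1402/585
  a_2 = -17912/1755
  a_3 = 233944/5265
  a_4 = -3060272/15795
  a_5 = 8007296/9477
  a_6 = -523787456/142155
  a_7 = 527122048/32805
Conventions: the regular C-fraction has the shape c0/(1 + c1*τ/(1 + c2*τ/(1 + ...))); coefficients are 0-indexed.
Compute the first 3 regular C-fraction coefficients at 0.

The regular C-fraction coefficients are [-11/15, 1402/429, 99302/100243].

Taylor coefficients (read off): a_0 = -11/15, a_1 = 1402/585, a_2 = -17912/1755.
c0 = a_0 = -11/15. Peel one level at a time: if S = 1 + c*τ/S' with S'(0) = 1, then c is the τ-coefficient of S and S' = c*τ/(S - 1).
S_1 = c0/f = 1 + (1402/429)*τ + (-198604/61347)*τ^2 + ...; c1 = 1402/429.
S_2 = c1*τ/(S_1 - 1) = 1 + (99302/100243)*τ + ...; c2 = 99302/100243.


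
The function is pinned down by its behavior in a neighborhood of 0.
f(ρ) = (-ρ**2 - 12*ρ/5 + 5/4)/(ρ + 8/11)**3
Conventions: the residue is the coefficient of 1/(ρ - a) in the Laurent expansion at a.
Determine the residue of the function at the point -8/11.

The residue is -1.

At the order-3 pole -8/11 set g(ρ) = (ρ - (-8/11))^3*f(ρ) = -ρ**2 - 12*ρ/5 + 5/4.
Order-3 pole: residue = g''(a)/2; g''(-8/11) = -2, so the residue is -1.


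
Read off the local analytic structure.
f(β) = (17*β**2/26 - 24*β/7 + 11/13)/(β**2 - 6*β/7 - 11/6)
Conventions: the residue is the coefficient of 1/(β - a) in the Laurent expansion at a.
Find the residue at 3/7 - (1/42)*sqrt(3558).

The factor β**2 - 6*β/7 - 11/6 splits as (β - a)(β - a') with a = 3/7 - (1/42)*sqrt(3558), a' = 3/7 + (1/42)*sqrt(3558). At the order-1 pole a set g(β) = (β - a)*f(β) = [17*β**2/26 - 24*β/7 + 11/13] / (β - a').
Simple pole: residue = g(a) at a = 3/7 - (1/42)*sqrt(3558), which is -261/182 - (6235/1295112)*sqrt(3558).

The residue is -261/182 - (6235/1295112)*sqrt(3558).


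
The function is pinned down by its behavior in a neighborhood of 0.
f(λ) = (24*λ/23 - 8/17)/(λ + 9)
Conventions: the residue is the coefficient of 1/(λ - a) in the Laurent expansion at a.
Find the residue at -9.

At the order-1 pole -9 set g(λ) = (λ - (-9))*f(λ) = 24*λ/23 - 8/17.
Simple pole: residue = g(a) at a = -9, which is -3856/391.

The residue is -3856/391.


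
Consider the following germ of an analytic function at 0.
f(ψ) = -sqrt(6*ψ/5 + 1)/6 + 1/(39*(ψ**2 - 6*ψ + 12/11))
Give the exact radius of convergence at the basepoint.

The radius of convergence is 3 - (1/11)*sqrt(957).

Denominator factor (ψ**2 - 6*ψ + 12/11): discriminant 348/11, real irrational roots 3 + (1/11)*sqrt(957) and 3 - (1/11)*sqrt(957); poles of order 1, moduli 3 + (1/11)*sqrt(957) and 3 - (1/11)*sqrt(957).
Branch term (-1/6)*sqrt(1 - ψ/(-5/6)): its argument vanishes at ψ = -5/6, a square-root branch point, modulus 5/6.
The radius of convergence is the smallest modulus among the singular points: 3 - (1/11)*sqrt(957).


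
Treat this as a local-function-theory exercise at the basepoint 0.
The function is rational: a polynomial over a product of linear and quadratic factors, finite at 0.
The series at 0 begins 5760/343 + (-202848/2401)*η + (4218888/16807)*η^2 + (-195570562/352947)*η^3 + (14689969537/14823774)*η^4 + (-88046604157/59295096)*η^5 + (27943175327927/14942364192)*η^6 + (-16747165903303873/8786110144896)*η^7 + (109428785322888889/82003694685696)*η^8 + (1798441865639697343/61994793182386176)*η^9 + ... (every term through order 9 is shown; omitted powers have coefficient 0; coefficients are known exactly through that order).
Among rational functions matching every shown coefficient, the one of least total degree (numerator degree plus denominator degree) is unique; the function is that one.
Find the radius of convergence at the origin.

The radius of convergence is (1/4)*sqrt(14).

No rational of total degree below 8 reproduces all 10 coefficients; solving the [1/7] Pade equations on them gives f(η) = (η - 15)/((η - 4/3)*(η**2 + 5*η/3 + 7/8)**3), whose expansion matches every shown term.
Denominator factor (η - 4/3): pole of order 1 at 4/3, modulus 4/3.
Denominator factor (η**2 + 5*η/3 + 7/8)^3: discriminant -13/18, complex-conjugate roots (-5/6) + ((1/12)*sqrt(26))*i and (-5/6) - ((1/12)*sqrt(26))*i; poles of order 3, moduli (1/4)*sqrt(14) and (1/4)*sqrt(14).
The radius of convergence is the smallest modulus among the singular points: (1/4)*sqrt(14).


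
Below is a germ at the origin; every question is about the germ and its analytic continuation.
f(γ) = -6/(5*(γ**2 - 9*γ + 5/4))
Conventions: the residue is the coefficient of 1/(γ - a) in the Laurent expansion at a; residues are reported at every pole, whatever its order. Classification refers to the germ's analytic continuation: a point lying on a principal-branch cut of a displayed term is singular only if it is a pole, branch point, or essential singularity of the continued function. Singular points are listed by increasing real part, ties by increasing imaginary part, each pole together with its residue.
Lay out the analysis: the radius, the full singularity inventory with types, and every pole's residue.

Denominator factor (γ**2 - 9*γ + 5/4): discriminant 76, real irrational roots 9/2 + sqrt(19) and 9/2 - sqrt(19); poles of order 1, moduli 9/2 + sqrt(19) and 9/2 - sqrt(19).
The radius of convergence is the smallest modulus among the singular points: 9/2 - sqrt(19).
The factor γ**2 - 9*γ + 5/4 splits as (γ - a)(γ - a') with a = 9/2 - sqrt(19), a' = 9/2 + sqrt(19). At the order-1 pole a set g(γ) = (γ - a)*f(γ) = [-6/5] / (γ - a').
Simple pole: residue = g(a) at a = 9/2 - sqrt(19), which is (3/95)*sqrt(19).
The factor γ**2 - 9*γ + 5/4 splits as (γ - a)(γ - a') with a = 9/2 + sqrt(19), a' = 9/2 - sqrt(19). At the order-1 pole a set g(γ) = (γ - a)*f(γ) = [-6/5] / (γ - a').
Simple pole: residue = g(a) at a = 9/2 + sqrt(19), which is -(3/95)*sqrt(19).
List the singular points by increasing real part (a conjugate pair: the negative imaginary part first).

Radius of convergence at 0: 9/2 - sqrt(19).
At 9/2 - sqrt(19): a pole of order 1; residue (3/95)*sqrt(19).
At 9/2 + sqrt(19): a pole of order 1; residue -(3/95)*sqrt(19).


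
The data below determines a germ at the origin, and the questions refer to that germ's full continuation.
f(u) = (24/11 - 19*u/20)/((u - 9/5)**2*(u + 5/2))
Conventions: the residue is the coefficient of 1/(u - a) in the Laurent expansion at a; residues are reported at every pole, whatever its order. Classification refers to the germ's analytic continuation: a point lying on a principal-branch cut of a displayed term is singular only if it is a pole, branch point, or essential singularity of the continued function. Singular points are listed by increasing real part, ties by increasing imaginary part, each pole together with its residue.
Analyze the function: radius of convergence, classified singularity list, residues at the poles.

Radius of convergence at 0: 9/5.
At -5/2: a pole of order 1; residue 10025/40678.
At 9/5: a pole of order 2; residue -10025/40678.

Denominator factor (u - 9/5)^2: pole of order 2 at 9/5, modulus 9/5.
Denominator factor (u + 5/2): pole of order 1 at -5/2, modulus 5/2.
The radius of convergence is the smallest modulus among the singular points: 9/5.
At the order-1 pole -5/2 set g(u) = (u - (-5/2))*f(u) = (24/11 - 19*u/20)/(u - 9/5)**2.
Simple pole: residue = g(a) at a = -5/2, which is 10025/40678.
At the order-2 pole 9/5 set g(u) = (u - (9/5))^2*f(u) = (24/11 - 19*u/20)/(u + 5/2).
Order-2 pole: residue = g'(a); g'(9/5) = -10025/40678, so the residue is -10025/40678.
List the singular points by increasing real part (a conjugate pair: the negative imaginary part first).


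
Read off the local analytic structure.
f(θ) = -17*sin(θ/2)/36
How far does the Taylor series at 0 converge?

The factor -sin(θ/2) is entire and contributes no finite singular point.
The polynomial part has no poles.
No finite singular points: the Taylor series at 0 converges everywhere.

The radius of convergence is infinite.


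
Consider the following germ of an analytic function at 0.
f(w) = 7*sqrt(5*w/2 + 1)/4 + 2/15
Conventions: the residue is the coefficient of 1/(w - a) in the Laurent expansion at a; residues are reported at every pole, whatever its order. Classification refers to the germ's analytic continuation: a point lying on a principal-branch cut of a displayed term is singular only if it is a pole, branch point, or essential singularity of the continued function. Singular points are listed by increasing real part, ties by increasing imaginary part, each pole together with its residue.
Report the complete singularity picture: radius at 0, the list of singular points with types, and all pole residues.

Radius of convergence at 0: 2/5.
At -2/5: an algebraic (square-root) branch point.

Branch term (7/4)*sqrt(1 - w/(-2/5)): its argument vanishes at w = -2/5, a square-root branch point, modulus 2/5.
The radius of convergence is the smallest modulus among the singular points: 2/5.


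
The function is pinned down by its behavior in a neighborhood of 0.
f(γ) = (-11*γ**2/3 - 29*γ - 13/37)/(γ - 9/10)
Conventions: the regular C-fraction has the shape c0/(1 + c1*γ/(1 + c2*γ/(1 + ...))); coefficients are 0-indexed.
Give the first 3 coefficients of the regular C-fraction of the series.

The regular C-fraction coefficients are [130/333, -9787/117, 10485578/127231].

Taylor coefficients (expand at 0): a_0 = 130/333, a_1 = 97870/2997, a_2 = 1088590/26973.
c0 = a_0 = 130/333. Peel one level at a time: if S = 1 + c*γ/S' with S'(0) = 1, then c is the γ-coefficient of S and S' = c*γ/(S - 1).
S_1 = c0/f = 1 + (-9787/117)*γ + (10485578/1521)*γ^2 + ...; c1 = -9787/117.
S_2 = c1*γ/(S_1 - 1) = 1 + (10485578/127231)*γ + ...; c2 = 10485578/127231.


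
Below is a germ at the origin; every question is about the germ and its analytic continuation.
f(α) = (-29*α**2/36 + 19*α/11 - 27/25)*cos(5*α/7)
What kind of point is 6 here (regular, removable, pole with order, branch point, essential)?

There is no denominator, hence no pole anywhere.
The factor cos(5*α/7) is entire.
So the germ continues analytically to 6.

The point is a regular point.


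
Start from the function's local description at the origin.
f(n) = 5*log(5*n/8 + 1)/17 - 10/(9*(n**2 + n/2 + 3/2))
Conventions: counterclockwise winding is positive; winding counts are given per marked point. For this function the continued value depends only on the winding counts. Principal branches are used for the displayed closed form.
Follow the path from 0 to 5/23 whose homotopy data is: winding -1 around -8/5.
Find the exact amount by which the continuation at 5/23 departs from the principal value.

Continued minus principal equals -(10/17)*pi*i.

The rational part is single-valued and drops out of the difference; each branch term changes only by its own monodromy.
(5/17)*log(1 - n/(-8/5)): each positive loop around -8/5 adds 2*pi*i to the log, so winding -1 contributes (5/17)*(-1)*2*pi*i = -(10/17)*pi*i.
Summing the contributions at n = 5/23 gives -(10/17)*pi*i.


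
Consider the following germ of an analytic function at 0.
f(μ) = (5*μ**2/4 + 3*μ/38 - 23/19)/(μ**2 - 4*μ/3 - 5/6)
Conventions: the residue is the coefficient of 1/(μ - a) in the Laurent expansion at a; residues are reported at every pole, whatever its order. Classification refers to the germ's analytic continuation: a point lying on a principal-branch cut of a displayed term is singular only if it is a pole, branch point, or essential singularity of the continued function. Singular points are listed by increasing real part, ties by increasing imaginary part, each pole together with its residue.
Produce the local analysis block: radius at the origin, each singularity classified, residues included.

Radius of convergence at 0: -2/3 + (1/6)*sqrt(46).
At 2/3 - (1/6)*sqrt(46): a pole of order 1; residue 199/228 - (1361/20976)*sqrt(46).
At 2/3 + (1/6)*sqrt(46): a pole of order 1; residue 199/228 + (1361/20976)*sqrt(46).

Denominator factor (μ**2 - 4*μ/3 - 5/6): discriminant 46/9, real irrational roots 2/3 + (1/6)*sqrt(46) and 2/3 - (1/6)*sqrt(46); poles of order 1, moduli 2/3 + (1/6)*sqrt(46) and -2/3 + (1/6)*sqrt(46).
The radius of convergence is the smallest modulus among the singular points: -2/3 + (1/6)*sqrt(46).
The factor μ**2 - 4*μ/3 - 5/6 splits as (μ - a)(μ - a') with a = 2/3 - (1/6)*sqrt(46), a' = 2/3 + (1/6)*sqrt(46). At the order-1 pole a set g(μ) = (μ - a)*f(μ) = [5*μ**2/4 + 3*μ/38 - 23/19] / (μ - a').
Simple pole: residue = g(a) at a = 2/3 - (1/6)*sqrt(46), which is 199/228 - (1361/20976)*sqrt(46).
The factor μ**2 - 4*μ/3 - 5/6 splits as (μ - a)(μ - a') with a = 2/3 + (1/6)*sqrt(46), a' = 2/3 - (1/6)*sqrt(46). At the order-1 pole a set g(μ) = (μ - a)*f(μ) = [5*μ**2/4 + 3*μ/38 - 23/19] / (μ - a').
Simple pole: residue = g(a) at a = 2/3 + (1/6)*sqrt(46), which is 199/228 + (1361/20976)*sqrt(46).
List the singular points by increasing real part (a conjugate pair: the negative imaginary part first).


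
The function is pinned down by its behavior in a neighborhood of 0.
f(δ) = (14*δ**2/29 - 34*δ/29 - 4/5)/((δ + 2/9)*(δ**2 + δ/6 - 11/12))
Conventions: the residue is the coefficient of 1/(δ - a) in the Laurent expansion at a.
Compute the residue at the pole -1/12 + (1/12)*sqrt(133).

The factor δ**2 + δ/6 - 11/12 splits as (δ - a)(δ - a') with a = -1/12 + (1/12)*sqrt(133), a' = -1/12 - (1/12)*sqrt(133). At the order-1 pole a set g(δ) = (δ - a)*f(δ) = [(14*δ**2/29 - 34*δ/29 - 4/5)/(δ + 2/9)] / (δ - a').
Simple pole: residue = g(a) at a = -1/12 + (1/12)*sqrt(133), which is -1857/42485 - (63255/1130101)*sqrt(133).

The residue is -1857/42485 - (63255/1130101)*sqrt(133).
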